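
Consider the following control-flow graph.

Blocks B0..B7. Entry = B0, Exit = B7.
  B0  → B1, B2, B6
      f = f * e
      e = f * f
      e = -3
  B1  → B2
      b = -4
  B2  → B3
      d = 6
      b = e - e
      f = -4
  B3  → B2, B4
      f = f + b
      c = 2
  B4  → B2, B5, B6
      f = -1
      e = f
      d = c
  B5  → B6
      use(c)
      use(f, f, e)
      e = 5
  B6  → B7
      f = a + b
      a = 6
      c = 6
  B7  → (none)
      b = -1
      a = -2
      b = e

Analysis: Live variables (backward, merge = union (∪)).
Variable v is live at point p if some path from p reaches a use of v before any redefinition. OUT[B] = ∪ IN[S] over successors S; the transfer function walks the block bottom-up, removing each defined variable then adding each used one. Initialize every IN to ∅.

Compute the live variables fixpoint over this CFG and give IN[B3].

Converged values:
  B0:  IN={a, b, e, f}  OUT={a, b, e}
  B1:  IN={a, e}  OUT={a, e}
  B2:  IN={a, e}  OUT={a, b, e, f}
  B3:  IN={a, b, e, f}  OUT={a, b, c, e}
  B4:  IN={a, b, c}  OUT={a, b, c, e, f}
  B5:  IN={a, b, c, e, f}  OUT={a, b, e}
  B6:  IN={a, b, e}  OUT={e}
  B7:  IN={e}  OUT={}

Merge at B3: OUT[B3] = IN[B2] ⊔ IN[B4] = {a, b, c, e}
Applying B3's transfer function to that OUT value gives IN[B3] (row B3 above).

Answer: {a, b, e, f}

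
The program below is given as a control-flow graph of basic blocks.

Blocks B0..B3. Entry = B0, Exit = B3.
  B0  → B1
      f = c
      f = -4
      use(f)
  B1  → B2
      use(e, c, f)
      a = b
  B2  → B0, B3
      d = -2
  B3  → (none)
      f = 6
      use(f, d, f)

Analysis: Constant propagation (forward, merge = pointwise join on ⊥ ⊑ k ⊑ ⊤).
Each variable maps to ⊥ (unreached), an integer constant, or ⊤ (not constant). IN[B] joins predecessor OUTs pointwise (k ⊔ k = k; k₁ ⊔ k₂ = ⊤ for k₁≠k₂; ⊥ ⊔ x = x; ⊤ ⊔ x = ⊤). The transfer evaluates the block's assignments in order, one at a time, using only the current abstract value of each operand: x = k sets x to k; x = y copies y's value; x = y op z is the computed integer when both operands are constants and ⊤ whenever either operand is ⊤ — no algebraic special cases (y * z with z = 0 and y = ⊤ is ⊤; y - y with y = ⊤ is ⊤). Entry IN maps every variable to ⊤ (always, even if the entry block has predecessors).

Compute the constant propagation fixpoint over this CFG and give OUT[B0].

Fixpoint table:
  B0:   IN=(all ⊤)   OUT={f:-4; rest ⊤}
  B1:   IN={f:-4; rest ⊤}   OUT={f:-4; rest ⊤}
  B2:   IN={f:-4; rest ⊤}   OUT={d:-2, f:-4; rest ⊤}
  B3:   IN={d:-2, f:-4; rest ⊤}   OUT={d:-2, f:6; rest ⊤}

Merge at B0 (entry node, so the boundary value (all ⊤) is joined with the incoming edge(s)): IN[B0] = (all ⊤) ⊔ OUT[B2] = {a: ⊤, b: ⊤, c: ⊤, d: ⊤, e: ⊤, f: ⊤}
Applying B0's transfer function to that IN value gives OUT[B0] (row B0 above).

Answer: {a: ⊤, b: ⊤, c: ⊤, d: ⊤, e: ⊤, f: -4}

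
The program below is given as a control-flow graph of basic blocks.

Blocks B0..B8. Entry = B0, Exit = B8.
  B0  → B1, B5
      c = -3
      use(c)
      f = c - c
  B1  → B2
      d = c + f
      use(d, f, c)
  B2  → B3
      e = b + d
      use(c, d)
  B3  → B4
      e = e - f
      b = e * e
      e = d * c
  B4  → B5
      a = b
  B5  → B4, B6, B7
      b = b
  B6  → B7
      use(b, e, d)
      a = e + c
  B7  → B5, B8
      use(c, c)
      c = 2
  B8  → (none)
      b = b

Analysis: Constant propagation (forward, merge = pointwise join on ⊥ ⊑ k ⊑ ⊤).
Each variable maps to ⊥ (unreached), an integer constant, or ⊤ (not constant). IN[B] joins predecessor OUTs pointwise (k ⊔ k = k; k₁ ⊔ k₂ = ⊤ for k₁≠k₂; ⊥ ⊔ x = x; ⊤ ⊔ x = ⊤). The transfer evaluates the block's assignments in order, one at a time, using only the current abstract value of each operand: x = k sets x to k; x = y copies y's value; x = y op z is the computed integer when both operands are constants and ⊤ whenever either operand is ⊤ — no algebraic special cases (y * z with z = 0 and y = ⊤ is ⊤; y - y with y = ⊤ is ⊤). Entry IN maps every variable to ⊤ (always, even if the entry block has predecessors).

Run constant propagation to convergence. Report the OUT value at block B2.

Answer: {a: ⊤, b: ⊤, c: -3, d: -3, e: ⊤, f: 0}

Working:
Converged values:
  B0:  IN=(all ⊤)  OUT={c:-3, f:0; rest ⊤}
  B1:  IN={c:-3, f:0; rest ⊤}  OUT={c:-3, d:-3, f:0; rest ⊤}
  B2:  IN={c:-3, d:-3, f:0; rest ⊤}  OUT={c:-3, d:-3, f:0; rest ⊤}
  B3:  IN={c:-3, d:-3, f:0; rest ⊤}  OUT={c:-3, d:-3, e:9, f:0; rest ⊤}
  B4:  IN={f:0; rest ⊤}  OUT={f:0; rest ⊤}
  B5:  IN={f:0; rest ⊤}  OUT={f:0; rest ⊤}
  B6:  IN={f:0; rest ⊤}  OUT={f:0; rest ⊤}
  B7:  IN={f:0; rest ⊤}  OUT={c:2, f:0; rest ⊤}
  B8:  IN={c:2, f:0; rest ⊤}  OUT={c:2, f:0; rest ⊤}

Merge at B2: IN[B2] = OUT[B1] = {a: ⊤, b: ⊤, c: -3, d: -3, e: ⊤, f: 0}
Applying B2's transfer function to that IN value gives OUT[B2] (row B2 above).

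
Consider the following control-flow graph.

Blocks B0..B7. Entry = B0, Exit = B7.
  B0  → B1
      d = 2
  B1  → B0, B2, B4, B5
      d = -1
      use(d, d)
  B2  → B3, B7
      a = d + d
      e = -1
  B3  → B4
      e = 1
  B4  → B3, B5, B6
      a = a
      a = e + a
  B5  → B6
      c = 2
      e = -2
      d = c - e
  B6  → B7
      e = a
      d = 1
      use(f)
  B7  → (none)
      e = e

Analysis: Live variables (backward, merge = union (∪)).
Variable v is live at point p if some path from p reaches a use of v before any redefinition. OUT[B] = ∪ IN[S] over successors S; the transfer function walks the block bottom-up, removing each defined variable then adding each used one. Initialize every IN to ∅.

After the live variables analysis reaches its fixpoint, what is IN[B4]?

Answer: {a, e, f}

Trace:
Per-block solution:
  B0:  IN={a, e, f}  OUT={a, e, f}
  B1:  IN={a, e, f}  OUT={a, d, e, f}
  B2:  IN={d, f}  OUT={a, e, f}
  B3:  IN={a, f}  OUT={a, e, f}
  B4:  IN={a, e, f}  OUT={a, f}
  B5:  IN={a, f}  OUT={a, f}
  B6:  IN={a, f}  OUT={e}
  B7:  IN={e}  OUT={}

Merge at B4: OUT[B4] = IN[B3] ⊔ IN[B5] ⊔ IN[B6] = {a, f}
Applying B4's transfer function to that OUT value gives IN[B4] (row B4 above).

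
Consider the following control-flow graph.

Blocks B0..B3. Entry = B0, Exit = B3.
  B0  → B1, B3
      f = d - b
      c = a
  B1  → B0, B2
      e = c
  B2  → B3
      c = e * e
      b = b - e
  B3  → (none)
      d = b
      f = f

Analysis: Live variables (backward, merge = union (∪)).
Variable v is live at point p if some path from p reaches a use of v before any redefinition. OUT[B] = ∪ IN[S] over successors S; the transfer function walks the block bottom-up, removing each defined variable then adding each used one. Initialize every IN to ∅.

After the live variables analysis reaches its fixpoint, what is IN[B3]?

Answer: {b, f}

Working:
Converged values:
  B0: | IN={a, b, d} | OUT={a, b, c, d, f}
  B1: | IN={a, b, c, d, f} | OUT={a, b, d, e, f}
  B2: | IN={b, e, f} | OUT={b, f}
  B3: | IN={b, f} | OUT={}

B3 is the boundary node: OUT[B3] = {}
Applying B3's transfer function to that OUT value gives IN[B3] (row B3 above).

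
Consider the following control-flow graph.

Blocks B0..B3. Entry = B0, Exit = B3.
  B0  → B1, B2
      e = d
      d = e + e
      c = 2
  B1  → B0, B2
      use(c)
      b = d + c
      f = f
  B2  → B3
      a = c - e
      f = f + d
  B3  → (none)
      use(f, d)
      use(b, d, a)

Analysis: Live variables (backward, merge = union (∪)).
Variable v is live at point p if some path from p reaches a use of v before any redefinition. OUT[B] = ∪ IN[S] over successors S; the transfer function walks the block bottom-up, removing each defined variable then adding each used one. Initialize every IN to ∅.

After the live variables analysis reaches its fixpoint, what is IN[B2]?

Per-block solution:
  B0:   IN={b, d, f}   OUT={b, c, d, e, f}
  B1:   IN={c, d, e, f}   OUT={b, c, d, e, f}
  B2:   IN={b, c, d, e, f}   OUT={a, b, d, f}
  B3:   IN={a, b, d, f}   OUT={}

Merge at B2: OUT[B2] = IN[B3] = {a, b, d, f}
Applying B2's transfer function to that OUT value gives IN[B2] (row B2 above).

Answer: {b, c, d, e, f}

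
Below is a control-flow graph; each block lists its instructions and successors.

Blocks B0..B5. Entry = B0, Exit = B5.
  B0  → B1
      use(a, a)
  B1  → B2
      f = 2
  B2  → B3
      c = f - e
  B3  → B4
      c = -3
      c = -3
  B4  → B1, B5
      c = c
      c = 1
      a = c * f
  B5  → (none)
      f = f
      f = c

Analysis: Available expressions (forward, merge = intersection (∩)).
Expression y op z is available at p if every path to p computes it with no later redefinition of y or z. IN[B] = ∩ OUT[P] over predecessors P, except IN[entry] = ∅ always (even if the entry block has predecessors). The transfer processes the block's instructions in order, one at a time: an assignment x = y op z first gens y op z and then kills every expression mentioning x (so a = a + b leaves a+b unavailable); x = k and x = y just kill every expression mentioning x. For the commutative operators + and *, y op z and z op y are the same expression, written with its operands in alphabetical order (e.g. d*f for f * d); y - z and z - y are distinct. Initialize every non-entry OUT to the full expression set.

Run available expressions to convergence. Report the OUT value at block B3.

Answer: {f-e}

Derivation:
Fixpoint table:
  B0:  IN={}  OUT={}
  B1:  IN={}  OUT={}
  B2:  IN={}  OUT={f-e}
  B3:  IN={f-e}  OUT={f-e}
  B4:  IN={f-e}  OUT={c*f, f-e}
  B5:  IN={c*f, f-e}  OUT={}

Merge at B3: IN[B3] = OUT[B2] = {f-e}
Applying B3's transfer function to that IN value gives OUT[B3] (row B3 above).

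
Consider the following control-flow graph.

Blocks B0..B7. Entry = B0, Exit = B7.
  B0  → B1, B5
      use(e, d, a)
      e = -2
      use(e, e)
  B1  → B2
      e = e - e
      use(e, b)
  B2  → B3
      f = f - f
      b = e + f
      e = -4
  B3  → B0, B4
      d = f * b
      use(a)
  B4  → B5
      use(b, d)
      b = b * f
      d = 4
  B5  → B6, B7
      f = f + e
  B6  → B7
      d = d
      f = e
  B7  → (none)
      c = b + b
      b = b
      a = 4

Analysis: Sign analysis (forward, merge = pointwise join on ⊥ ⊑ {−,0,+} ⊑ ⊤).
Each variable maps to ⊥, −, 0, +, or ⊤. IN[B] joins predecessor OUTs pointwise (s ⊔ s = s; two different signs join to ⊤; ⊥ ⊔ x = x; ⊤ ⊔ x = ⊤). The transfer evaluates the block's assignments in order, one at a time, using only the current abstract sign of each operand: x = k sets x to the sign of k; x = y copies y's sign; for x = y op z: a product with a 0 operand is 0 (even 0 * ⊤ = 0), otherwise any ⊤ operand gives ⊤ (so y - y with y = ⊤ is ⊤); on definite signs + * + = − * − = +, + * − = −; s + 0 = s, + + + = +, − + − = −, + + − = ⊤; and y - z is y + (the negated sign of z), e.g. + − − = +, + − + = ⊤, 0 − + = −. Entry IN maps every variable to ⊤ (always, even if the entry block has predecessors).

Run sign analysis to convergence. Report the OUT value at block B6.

Answer: {a: ⊤, b: ⊤, c: ⊤, d: ⊤, e: -, f: -}

Working:
Converged values:
  B0:   IN=(all ⊤)   OUT={e:-; rest ⊤}
  B1:   IN={e:-; rest ⊤}   OUT=(all ⊤)
  B2:   IN=(all ⊤)   OUT={e:-; rest ⊤}
  B3:   IN={e:-; rest ⊤}   OUT={e:-; rest ⊤}
  B4:   IN={e:-; rest ⊤}   OUT={d:+, e:-; rest ⊤}
  B5:   IN={e:-; rest ⊤}   OUT={e:-; rest ⊤}
  B6:   IN={e:-; rest ⊤}   OUT={e:-, f:-; rest ⊤}
  B7:   IN={e:-; rest ⊤}   OUT={a:+, e:-; rest ⊤}

Merge at B6: IN[B6] = OUT[B5] = {a: ⊤, b: ⊤, c: ⊤, d: ⊤, e: -, f: ⊤}
Applying B6's transfer function to that IN value gives OUT[B6] (row B6 above).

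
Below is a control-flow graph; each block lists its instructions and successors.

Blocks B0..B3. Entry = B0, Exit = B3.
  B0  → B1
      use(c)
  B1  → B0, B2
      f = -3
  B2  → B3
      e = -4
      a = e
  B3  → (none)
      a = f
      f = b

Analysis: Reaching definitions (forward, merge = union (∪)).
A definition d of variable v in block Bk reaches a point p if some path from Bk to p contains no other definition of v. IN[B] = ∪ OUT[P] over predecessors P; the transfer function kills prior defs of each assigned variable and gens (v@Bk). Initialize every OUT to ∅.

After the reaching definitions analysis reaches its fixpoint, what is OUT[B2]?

Answer: {a@B2, e@B2, f@B1}

Trace:
Fixpoint table:
  B0: | IN={f@B1} | OUT={f@B1}
  B1: | IN={f@B1} | OUT={f@B1}
  B2: | IN={f@B1} | OUT={a@B2, e@B2, f@B1}
  B3: | IN={a@B2, e@B2, f@B1} | OUT={a@B3, e@B2, f@B3}

Merge at B2: IN[B2] = OUT[B1] = {f@B1}
Applying B2's transfer function to that IN value gives OUT[B2] (row B2 above).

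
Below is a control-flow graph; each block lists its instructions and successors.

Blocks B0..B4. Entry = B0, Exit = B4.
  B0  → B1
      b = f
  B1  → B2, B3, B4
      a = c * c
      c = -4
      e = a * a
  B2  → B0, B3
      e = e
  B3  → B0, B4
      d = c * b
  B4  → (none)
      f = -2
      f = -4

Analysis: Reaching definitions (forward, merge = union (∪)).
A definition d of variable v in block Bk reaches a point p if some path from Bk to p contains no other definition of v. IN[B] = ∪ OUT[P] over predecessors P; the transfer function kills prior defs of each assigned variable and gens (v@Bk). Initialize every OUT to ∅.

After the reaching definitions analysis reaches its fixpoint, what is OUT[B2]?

Per-block solution:
  B0:   IN={a@B1, b@B0, c@B1, d@B3, e@B1, e@B2}   OUT={a@B1, b@B0, c@B1, d@B3, e@B1, e@B2}
  B1:   IN={a@B1, b@B0, c@B1, d@B3, e@B1, e@B2}   OUT={a@B1, b@B0, c@B1, d@B3, e@B1}
  B2:   IN={a@B1, b@B0, c@B1, d@B3, e@B1}   OUT={a@B1, b@B0, c@B1, d@B3, e@B2}
  B3:   IN={a@B1, b@B0, c@B1, d@B3, e@B1, e@B2}   OUT={a@B1, b@B0, c@B1, d@B3, e@B1, e@B2}
  B4:   IN={a@B1, b@B0, c@B1, d@B3, e@B1, e@B2}   OUT={a@B1, b@B0, c@B1, d@B3, e@B1, e@B2, f@B4}

Merge at B2: IN[B2] = OUT[B1] = {a@B1, b@B0, c@B1, d@B3, e@B1}
Applying B2's transfer function to that IN value gives OUT[B2] (row B2 above).

Answer: {a@B1, b@B0, c@B1, d@B3, e@B2}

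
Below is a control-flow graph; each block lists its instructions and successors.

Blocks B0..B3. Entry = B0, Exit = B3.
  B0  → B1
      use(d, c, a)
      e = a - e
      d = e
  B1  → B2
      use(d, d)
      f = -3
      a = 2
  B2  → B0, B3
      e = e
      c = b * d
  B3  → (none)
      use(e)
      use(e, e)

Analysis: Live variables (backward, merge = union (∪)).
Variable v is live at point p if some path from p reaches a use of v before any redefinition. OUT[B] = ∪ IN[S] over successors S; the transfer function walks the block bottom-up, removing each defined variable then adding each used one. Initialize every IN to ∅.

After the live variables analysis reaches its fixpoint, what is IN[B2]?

Converged values:
  B0:   IN={a, b, c, d, e}   OUT={b, d, e}
  B1:   IN={b, d, e}   OUT={a, b, d, e}
  B2:   IN={a, b, d, e}   OUT={a, b, c, d, e}
  B3:   IN={e}   OUT={}

Merge at B2: OUT[B2] = IN[B0] ⊔ IN[B3] = {a, b, c, d, e}
Applying B2's transfer function to that OUT value gives IN[B2] (row B2 above).

Answer: {a, b, d, e}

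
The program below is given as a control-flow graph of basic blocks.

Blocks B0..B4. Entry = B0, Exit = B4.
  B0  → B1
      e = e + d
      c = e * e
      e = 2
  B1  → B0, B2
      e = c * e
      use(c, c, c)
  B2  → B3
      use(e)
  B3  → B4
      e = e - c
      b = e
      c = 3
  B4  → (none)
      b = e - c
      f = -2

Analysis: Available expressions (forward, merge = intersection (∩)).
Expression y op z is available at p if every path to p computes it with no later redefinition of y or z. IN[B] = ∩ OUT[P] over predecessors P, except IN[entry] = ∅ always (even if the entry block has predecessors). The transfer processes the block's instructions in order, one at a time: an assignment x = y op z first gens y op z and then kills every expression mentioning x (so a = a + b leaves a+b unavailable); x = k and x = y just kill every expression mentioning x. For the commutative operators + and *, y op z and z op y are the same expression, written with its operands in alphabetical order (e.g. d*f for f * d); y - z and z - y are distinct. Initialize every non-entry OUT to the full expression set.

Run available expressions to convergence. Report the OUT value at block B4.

Fixpoint table:
  B0: | IN={} | OUT={}
  B1: | IN={} | OUT={}
  B2: | IN={} | OUT={}
  B3: | IN={} | OUT={}
  B4: | IN={} | OUT={e-c}

Merge at B4: IN[B4] = OUT[B3] = {}
Applying B4's transfer function to that IN value gives OUT[B4] (row B4 above).

Answer: {e-c}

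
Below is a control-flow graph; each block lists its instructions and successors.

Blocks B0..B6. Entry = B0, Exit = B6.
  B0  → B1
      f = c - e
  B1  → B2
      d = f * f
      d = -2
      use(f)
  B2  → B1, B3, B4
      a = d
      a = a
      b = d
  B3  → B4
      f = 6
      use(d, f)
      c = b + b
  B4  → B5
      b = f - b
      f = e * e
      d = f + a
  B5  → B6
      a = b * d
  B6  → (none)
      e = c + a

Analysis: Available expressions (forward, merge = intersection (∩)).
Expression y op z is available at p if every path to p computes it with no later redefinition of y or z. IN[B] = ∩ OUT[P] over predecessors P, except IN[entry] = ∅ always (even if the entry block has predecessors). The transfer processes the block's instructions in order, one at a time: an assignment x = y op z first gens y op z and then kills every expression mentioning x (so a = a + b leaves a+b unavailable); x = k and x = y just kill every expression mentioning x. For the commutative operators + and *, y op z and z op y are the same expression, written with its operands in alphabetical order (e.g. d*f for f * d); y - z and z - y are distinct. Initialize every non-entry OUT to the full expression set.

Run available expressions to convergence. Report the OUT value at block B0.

Fixpoint table:
  B0:  IN={}  OUT={c-e}
  B1:  IN={c-e}  OUT={c-e, f*f}
  B2:  IN={c-e, f*f}  OUT={c-e, f*f}
  B3:  IN={c-e, f*f}  OUT={b+b}
  B4:  IN={}  OUT={a+f, e*e}
  B5:  IN={a+f, e*e}  OUT={b*d, e*e}
  B6:  IN={b*d, e*e}  OUT={a+c, b*d}

B0 is the boundary node: IN[B0] = {}
Applying B0's transfer function to that IN value gives OUT[B0] (row B0 above).

Answer: {c-e}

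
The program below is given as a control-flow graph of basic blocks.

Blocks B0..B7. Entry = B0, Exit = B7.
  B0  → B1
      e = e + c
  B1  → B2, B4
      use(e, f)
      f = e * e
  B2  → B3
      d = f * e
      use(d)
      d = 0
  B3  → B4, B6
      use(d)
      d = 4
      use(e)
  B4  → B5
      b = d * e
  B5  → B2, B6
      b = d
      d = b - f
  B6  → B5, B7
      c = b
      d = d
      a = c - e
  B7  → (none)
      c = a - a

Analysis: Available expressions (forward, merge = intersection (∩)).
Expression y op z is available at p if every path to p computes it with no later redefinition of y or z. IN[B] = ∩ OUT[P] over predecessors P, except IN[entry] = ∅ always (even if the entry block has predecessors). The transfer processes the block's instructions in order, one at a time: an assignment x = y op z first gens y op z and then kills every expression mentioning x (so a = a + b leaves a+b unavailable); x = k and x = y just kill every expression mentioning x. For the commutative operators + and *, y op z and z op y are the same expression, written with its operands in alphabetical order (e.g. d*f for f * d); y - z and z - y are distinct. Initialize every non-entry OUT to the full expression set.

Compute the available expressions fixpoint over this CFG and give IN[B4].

Per-block solution:
  B0:  IN={}  OUT={}
  B1:  IN={}  OUT={e*e}
  B2:  IN={e*e}  OUT={e*e, e*f}
  B3:  IN={e*e, e*f}  OUT={e*e, e*f}
  B4:  IN={e*e}  OUT={d*e, e*e}
  B5:  IN={e*e}  OUT={b-f, e*e}
  B6:  IN={e*e}  OUT={c-e, e*e}
  B7:  IN={c-e, e*e}  OUT={a-a, e*e}

Merge at B4: IN[B4] = OUT[B1] ∩ OUT[B3] = {e*e}

Answer: {e*e}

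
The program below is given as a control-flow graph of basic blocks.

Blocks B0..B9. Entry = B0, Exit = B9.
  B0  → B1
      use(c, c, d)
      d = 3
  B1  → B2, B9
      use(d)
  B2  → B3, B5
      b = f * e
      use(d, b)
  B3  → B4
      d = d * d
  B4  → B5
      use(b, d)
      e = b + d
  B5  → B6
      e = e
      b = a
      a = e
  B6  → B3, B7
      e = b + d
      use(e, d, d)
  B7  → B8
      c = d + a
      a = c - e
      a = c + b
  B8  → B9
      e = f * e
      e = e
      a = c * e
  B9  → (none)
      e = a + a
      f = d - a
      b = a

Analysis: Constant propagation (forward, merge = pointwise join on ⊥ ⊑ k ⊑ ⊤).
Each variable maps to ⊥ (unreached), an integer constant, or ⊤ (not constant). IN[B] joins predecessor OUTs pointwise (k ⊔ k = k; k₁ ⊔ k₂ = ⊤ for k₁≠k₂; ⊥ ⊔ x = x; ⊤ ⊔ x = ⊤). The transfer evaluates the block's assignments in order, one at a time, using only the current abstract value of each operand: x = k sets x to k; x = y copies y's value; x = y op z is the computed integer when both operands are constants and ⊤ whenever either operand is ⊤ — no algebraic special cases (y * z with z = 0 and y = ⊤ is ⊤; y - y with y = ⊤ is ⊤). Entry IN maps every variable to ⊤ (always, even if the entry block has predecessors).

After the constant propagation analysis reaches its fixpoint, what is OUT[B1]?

Converged values:
  B0:  IN=(all ⊤)  OUT={d:3; rest ⊤}
  B1:  IN={d:3; rest ⊤}  OUT={d:3; rest ⊤}
  B2:  IN={d:3; rest ⊤}  OUT={d:3; rest ⊤}
  B3:  IN=(all ⊤)  OUT=(all ⊤)
  B4:  IN=(all ⊤)  OUT=(all ⊤)
  B5:  IN=(all ⊤)  OUT=(all ⊤)
  B6:  IN=(all ⊤)  OUT=(all ⊤)
  B7:  IN=(all ⊤)  OUT=(all ⊤)
  B8:  IN=(all ⊤)  OUT=(all ⊤)
  B9:  IN=(all ⊤)  OUT=(all ⊤)

Merge at B1: IN[B1] = OUT[B0] = {a: ⊤, b: ⊤, c: ⊤, d: 3, e: ⊤, f: ⊤}
Applying B1's transfer function to that IN value gives OUT[B1] (row B1 above).

Answer: {a: ⊤, b: ⊤, c: ⊤, d: 3, e: ⊤, f: ⊤}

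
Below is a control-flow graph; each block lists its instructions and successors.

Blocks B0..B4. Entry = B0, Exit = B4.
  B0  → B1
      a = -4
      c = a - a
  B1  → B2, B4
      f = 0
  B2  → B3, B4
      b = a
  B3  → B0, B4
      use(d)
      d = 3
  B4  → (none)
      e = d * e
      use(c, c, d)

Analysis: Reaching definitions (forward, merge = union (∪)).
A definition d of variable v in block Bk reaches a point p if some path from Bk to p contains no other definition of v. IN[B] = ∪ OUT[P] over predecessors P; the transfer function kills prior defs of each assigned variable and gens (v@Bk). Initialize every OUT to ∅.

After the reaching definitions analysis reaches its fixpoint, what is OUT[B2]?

Per-block solution:
  B0:  IN={a@B0, b@B2, c@B0, d@B3, f@B1}  OUT={a@B0, b@B2, c@B0, d@B3, f@B1}
  B1:  IN={a@B0, b@B2, c@B0, d@B3, f@B1}  OUT={a@B0, b@B2, c@B0, d@B3, f@B1}
  B2:  IN={a@B0, b@B2, c@B0, d@B3, f@B1}  OUT={a@B0, b@B2, c@B0, d@B3, f@B1}
  B3:  IN={a@B0, b@B2, c@B0, d@B3, f@B1}  OUT={a@B0, b@B2, c@B0, d@B3, f@B1}
  B4:  IN={a@B0, b@B2, c@B0, d@B3, f@B1}  OUT={a@B0, b@B2, c@B0, d@B3, e@B4, f@B1}

Merge at B2: IN[B2] = OUT[B1] = {a@B0, b@B2, c@B0, d@B3, f@B1}
Applying B2's transfer function to that IN value gives OUT[B2] (row B2 above).

Answer: {a@B0, b@B2, c@B0, d@B3, f@B1}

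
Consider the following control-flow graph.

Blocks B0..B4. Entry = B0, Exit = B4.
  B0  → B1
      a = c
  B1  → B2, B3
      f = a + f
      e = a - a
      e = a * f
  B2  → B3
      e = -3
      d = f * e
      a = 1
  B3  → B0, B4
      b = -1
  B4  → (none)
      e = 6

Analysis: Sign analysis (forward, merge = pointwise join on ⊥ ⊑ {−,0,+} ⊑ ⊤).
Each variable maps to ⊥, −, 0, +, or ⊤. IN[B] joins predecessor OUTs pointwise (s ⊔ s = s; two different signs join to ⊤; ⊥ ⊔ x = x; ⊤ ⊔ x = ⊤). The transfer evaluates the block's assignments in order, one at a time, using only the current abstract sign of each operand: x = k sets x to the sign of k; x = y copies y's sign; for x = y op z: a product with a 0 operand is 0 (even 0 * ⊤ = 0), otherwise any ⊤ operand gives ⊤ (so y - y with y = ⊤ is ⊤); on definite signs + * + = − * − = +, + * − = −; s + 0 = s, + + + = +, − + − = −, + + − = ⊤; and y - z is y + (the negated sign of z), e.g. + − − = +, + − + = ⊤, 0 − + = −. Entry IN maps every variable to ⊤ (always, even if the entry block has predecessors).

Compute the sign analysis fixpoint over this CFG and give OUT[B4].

Answer: {a: ⊤, b: -, c: ⊤, d: ⊤, e: +, f: ⊤}

Working:
Converged values:
  B0: | IN=(all ⊤) | OUT=(all ⊤)
  B1: | IN=(all ⊤) | OUT=(all ⊤)
  B2: | IN=(all ⊤) | OUT={a:+, e:-; rest ⊤}
  B3: | IN=(all ⊤) | OUT={b:-; rest ⊤}
  B4: | IN={b:-; rest ⊤} | OUT={b:-, e:+; rest ⊤}

Merge at B4: IN[B4] = OUT[B3] = {a: ⊤, b: -, c: ⊤, d: ⊤, e: ⊤, f: ⊤}
Applying B4's transfer function to that IN value gives OUT[B4] (row B4 above).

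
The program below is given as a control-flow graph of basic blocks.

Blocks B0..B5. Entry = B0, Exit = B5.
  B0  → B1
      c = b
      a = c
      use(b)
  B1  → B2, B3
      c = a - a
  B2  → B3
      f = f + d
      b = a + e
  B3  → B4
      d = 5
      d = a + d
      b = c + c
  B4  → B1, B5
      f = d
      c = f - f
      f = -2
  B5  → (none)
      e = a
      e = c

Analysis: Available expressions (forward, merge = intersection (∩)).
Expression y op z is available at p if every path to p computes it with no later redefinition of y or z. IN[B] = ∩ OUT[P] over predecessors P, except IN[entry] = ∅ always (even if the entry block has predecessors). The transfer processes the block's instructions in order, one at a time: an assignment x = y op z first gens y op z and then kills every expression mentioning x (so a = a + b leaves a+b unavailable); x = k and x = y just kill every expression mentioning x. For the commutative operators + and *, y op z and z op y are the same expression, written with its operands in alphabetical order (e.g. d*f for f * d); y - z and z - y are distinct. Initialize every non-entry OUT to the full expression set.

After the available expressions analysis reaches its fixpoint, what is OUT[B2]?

Per-block solution:
  B0:  IN={}  OUT={}
  B1:  IN={}  OUT={a-a}
  B2:  IN={a-a}  OUT={a+e, a-a}
  B3:  IN={a-a}  OUT={a-a, c+c}
  B4:  IN={a-a, c+c}  OUT={a-a}
  B5:  IN={a-a}  OUT={a-a}

Merge at B2: IN[B2] = OUT[B1] = {a-a}
Applying B2's transfer function to that IN value gives OUT[B2] (row B2 above).

Answer: {a+e, a-a}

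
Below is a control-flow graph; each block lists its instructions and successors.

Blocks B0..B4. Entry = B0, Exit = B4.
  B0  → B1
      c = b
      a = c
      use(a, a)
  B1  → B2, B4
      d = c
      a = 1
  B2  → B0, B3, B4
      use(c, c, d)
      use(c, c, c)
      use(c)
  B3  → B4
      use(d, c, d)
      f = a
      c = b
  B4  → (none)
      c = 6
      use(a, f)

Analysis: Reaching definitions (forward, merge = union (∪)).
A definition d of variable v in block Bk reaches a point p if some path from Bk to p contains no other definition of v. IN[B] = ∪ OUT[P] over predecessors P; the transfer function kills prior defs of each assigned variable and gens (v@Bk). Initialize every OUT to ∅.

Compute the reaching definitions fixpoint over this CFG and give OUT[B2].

Answer: {a@B1, c@B0, d@B1}

Working:
Per-block solution:
  B0:   IN={a@B1, c@B0, d@B1}   OUT={a@B0, c@B0, d@B1}
  B1:   IN={a@B0, c@B0, d@B1}   OUT={a@B1, c@B0, d@B1}
  B2:   IN={a@B1, c@B0, d@B1}   OUT={a@B1, c@B0, d@B1}
  B3:   IN={a@B1, c@B0, d@B1}   OUT={a@B1, c@B3, d@B1, f@B3}
  B4:   IN={a@B1, c@B0, c@B3, d@B1, f@B3}   OUT={a@B1, c@B4, d@B1, f@B3}

Merge at B2: IN[B2] = OUT[B1] = {a@B1, c@B0, d@B1}
Applying B2's transfer function to that IN value gives OUT[B2] (row B2 above).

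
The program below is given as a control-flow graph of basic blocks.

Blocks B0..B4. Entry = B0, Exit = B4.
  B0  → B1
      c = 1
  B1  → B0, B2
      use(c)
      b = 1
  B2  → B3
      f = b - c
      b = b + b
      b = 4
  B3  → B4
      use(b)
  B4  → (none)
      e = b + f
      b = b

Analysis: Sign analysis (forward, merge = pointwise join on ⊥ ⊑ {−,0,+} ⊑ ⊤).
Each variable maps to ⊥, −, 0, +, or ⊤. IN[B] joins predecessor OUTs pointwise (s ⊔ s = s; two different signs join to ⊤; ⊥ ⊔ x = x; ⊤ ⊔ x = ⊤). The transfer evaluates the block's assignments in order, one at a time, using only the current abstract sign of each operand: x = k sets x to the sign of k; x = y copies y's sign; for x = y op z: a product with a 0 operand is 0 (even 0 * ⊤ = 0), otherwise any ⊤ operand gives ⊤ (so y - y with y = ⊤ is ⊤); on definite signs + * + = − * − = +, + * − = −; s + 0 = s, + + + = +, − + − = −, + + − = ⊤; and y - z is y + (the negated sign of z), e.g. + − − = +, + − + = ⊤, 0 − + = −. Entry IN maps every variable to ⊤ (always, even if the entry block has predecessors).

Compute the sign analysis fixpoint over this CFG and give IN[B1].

Converged values:
  B0:  IN=(all ⊤)  OUT={c:+; rest ⊤}
  B1:  IN={c:+; rest ⊤}  OUT={b:+, c:+; rest ⊤}
  B2:  IN={b:+, c:+; rest ⊤}  OUT={b:+, c:+; rest ⊤}
  B3:  IN={b:+, c:+; rest ⊤}  OUT={b:+, c:+; rest ⊤}
  B4:  IN={b:+, c:+; rest ⊤}  OUT={b:+, c:+; rest ⊤}

Merge at B1: IN[B1] = OUT[B0] = {a: ⊤, b: ⊤, c: +, d: ⊤, e: ⊤, f: ⊤}

Answer: {a: ⊤, b: ⊤, c: +, d: ⊤, e: ⊤, f: ⊤}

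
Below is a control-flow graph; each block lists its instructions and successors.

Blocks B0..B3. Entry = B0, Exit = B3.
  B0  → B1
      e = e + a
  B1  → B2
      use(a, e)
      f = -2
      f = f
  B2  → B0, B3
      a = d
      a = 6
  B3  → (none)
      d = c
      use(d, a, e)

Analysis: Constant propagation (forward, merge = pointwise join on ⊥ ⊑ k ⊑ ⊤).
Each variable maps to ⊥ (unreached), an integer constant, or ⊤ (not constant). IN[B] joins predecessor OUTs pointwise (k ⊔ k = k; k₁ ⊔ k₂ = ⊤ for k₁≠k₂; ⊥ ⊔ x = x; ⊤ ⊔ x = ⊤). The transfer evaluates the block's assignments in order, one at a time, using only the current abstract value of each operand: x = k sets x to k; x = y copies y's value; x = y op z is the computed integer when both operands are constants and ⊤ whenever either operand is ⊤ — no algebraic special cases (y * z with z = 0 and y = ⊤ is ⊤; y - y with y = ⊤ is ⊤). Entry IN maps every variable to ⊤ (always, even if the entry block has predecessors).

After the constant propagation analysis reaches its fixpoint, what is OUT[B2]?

Answer: {a: 6, b: ⊤, c: ⊤, d: ⊤, e: ⊤, f: -2}

Working:
Per-block solution:
  B0: | IN=(all ⊤) | OUT=(all ⊤)
  B1: | IN=(all ⊤) | OUT={f:-2; rest ⊤}
  B2: | IN={f:-2; rest ⊤} | OUT={a:6, f:-2; rest ⊤}
  B3: | IN={a:6, f:-2; rest ⊤} | OUT={a:6, f:-2; rest ⊤}

Merge at B2: IN[B2] = OUT[B1] = {a: ⊤, b: ⊤, c: ⊤, d: ⊤, e: ⊤, f: -2}
Applying B2's transfer function to that IN value gives OUT[B2] (row B2 above).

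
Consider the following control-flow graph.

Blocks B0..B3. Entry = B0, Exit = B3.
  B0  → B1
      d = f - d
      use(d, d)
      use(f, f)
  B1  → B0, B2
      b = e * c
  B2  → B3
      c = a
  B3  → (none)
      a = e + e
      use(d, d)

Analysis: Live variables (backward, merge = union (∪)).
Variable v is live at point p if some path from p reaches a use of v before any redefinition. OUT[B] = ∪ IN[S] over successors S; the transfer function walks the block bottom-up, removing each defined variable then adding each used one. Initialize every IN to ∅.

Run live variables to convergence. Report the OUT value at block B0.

Converged values:
  B0:   IN={a, c, d, e, f}   OUT={a, c, d, e, f}
  B1:   IN={a, c, d, e, f}   OUT={a, c, d, e, f}
  B2:   IN={a, d, e}   OUT={d, e}
  B3:   IN={d, e}   OUT={}

Merge at B0: OUT[B0] = IN[B1] = {a, c, d, e, f}

Answer: {a, c, d, e, f}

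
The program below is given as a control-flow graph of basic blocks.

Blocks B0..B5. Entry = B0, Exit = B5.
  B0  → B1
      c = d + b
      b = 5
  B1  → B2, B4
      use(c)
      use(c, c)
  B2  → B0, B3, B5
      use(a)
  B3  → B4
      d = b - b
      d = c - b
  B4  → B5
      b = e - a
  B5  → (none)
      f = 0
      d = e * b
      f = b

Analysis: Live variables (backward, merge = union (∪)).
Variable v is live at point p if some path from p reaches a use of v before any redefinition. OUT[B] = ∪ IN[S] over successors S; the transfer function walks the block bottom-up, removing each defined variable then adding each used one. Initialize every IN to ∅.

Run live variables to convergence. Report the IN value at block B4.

Answer: {a, e}

Derivation:
Per-block solution:
  B0: | IN={a, b, d, e} | OUT={a, b, c, d, e}
  B1: | IN={a, b, c, d, e} | OUT={a, b, c, d, e}
  B2: | IN={a, b, c, d, e} | OUT={a, b, c, d, e}
  B3: | IN={a, b, c, e} | OUT={a, e}
  B4: | IN={a, e} | OUT={b, e}
  B5: | IN={b, e} | OUT={}

Merge at B4: OUT[B4] = IN[B5] = {b, e}
Applying B4's transfer function to that OUT value gives IN[B4] (row B4 above).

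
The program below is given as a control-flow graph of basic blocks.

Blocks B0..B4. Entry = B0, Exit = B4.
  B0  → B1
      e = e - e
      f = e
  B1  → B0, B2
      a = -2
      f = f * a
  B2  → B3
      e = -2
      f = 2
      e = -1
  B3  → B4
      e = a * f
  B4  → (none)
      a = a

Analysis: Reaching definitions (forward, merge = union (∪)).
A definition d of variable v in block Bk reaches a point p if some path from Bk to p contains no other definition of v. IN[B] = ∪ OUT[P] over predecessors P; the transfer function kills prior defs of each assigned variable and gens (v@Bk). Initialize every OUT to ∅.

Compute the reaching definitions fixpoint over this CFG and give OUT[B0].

Answer: {a@B1, e@B0, f@B0}

Derivation:
Converged values:
  B0:   IN={a@B1, e@B0, f@B1}   OUT={a@B1, e@B0, f@B0}
  B1:   IN={a@B1, e@B0, f@B0}   OUT={a@B1, e@B0, f@B1}
  B2:   IN={a@B1, e@B0, f@B1}   OUT={a@B1, e@B2, f@B2}
  B3:   IN={a@B1, e@B2, f@B2}   OUT={a@B1, e@B3, f@B2}
  B4:   IN={a@B1, e@B3, f@B2}   OUT={a@B4, e@B3, f@B2}

Merge at B0 (entry node, so the boundary value {} is joined with the incoming edge(s)): IN[B0] = {} ⊔ OUT[B1] = {a@B1, e@B0, f@B1}
Applying B0's transfer function to that IN value gives OUT[B0] (row B0 above).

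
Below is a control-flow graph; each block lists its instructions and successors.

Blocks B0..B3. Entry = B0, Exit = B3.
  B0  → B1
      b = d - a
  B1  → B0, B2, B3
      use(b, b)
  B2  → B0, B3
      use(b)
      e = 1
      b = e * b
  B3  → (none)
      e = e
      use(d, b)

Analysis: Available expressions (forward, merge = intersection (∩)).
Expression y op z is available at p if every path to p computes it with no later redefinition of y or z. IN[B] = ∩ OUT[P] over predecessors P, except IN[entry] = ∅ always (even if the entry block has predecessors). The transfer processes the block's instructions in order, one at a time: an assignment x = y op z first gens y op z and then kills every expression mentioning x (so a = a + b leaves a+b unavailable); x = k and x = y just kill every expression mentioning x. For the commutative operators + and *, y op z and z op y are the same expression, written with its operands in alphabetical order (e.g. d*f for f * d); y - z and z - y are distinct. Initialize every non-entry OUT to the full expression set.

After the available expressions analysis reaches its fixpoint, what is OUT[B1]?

Per-block solution:
  B0: | IN={} | OUT={d-a}
  B1: | IN={d-a} | OUT={d-a}
  B2: | IN={d-a} | OUT={d-a}
  B3: | IN={d-a} | OUT={d-a}

Merge at B1: IN[B1] = OUT[B0] = {d-a}
Applying B1's transfer function to that IN value gives OUT[B1] (row B1 above).

Answer: {d-a}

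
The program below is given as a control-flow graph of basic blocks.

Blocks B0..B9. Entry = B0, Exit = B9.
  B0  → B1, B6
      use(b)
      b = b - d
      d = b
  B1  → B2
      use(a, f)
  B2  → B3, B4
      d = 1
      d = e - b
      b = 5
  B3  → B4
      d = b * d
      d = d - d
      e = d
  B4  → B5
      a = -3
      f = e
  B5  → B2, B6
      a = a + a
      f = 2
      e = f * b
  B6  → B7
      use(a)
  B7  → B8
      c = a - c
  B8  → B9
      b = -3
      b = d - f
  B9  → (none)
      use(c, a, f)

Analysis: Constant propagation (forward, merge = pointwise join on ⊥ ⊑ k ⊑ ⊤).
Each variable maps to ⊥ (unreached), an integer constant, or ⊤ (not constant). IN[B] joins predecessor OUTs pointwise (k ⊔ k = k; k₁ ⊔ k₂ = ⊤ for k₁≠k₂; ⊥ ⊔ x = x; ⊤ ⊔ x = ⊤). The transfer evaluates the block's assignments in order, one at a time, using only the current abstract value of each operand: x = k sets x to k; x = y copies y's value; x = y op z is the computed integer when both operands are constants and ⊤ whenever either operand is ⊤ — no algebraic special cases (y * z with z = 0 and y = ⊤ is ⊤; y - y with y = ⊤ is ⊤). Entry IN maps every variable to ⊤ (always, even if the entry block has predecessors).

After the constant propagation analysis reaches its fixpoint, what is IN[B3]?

Answer: {a: ⊤, b: 5, c: ⊤, d: ⊤, e: ⊤, f: ⊤}

Derivation:
Converged values:
  B0:   IN=(all ⊤)   OUT=(all ⊤)
  B1:   IN=(all ⊤)   OUT=(all ⊤)
  B2:   IN=(all ⊤)   OUT={b:5; rest ⊤}
  B3:   IN={b:5; rest ⊤}   OUT={b:5; rest ⊤}
  B4:   IN={b:5; rest ⊤}   OUT={a:-3, b:5; rest ⊤}
  B5:   IN={a:-3, b:5; rest ⊤}   OUT={a:-6, b:5, e:10, f:2; rest ⊤}
  B6:   IN=(all ⊤)   OUT=(all ⊤)
  B7:   IN=(all ⊤)   OUT=(all ⊤)
  B8:   IN=(all ⊤)   OUT=(all ⊤)
  B9:   IN=(all ⊤)   OUT=(all ⊤)

Merge at B3: IN[B3] = OUT[B2] = {a: ⊤, b: 5, c: ⊤, d: ⊤, e: ⊤, f: ⊤}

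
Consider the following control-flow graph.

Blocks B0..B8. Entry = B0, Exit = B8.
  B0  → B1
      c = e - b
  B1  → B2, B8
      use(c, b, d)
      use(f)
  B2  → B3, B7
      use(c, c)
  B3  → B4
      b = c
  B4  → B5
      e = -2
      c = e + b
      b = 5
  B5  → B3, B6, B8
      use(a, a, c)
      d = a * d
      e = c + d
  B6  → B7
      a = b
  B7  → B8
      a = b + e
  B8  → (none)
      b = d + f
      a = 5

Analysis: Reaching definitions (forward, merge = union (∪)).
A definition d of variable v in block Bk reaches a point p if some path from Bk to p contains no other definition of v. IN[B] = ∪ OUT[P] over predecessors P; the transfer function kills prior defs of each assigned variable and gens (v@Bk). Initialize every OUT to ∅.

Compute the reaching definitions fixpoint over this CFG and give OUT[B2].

Fixpoint table:
  B0:  IN={}  OUT={c@B0}
  B1:  IN={c@B0}  OUT={c@B0}
  B2:  IN={c@B0}  OUT={c@B0}
  B3:  IN={b@B4, c@B0, c@B4, d@B5, e@B5}  OUT={b@B3, c@B0, c@B4, d@B5, e@B5}
  B4:  IN={b@B3, c@B0, c@B4, d@B5, e@B5}  OUT={b@B4, c@B4, d@B5, e@B4}
  B5:  IN={b@B4, c@B4, d@B5, e@B4}  OUT={b@B4, c@B4, d@B5, e@B5}
  B6:  IN={b@B4, c@B4, d@B5, e@B5}  OUT={a@B6, b@B4, c@B4, d@B5, e@B5}
  B7:  IN={a@B6, b@B4, c@B0, c@B4, d@B5, e@B5}  OUT={a@B7, b@B4, c@B0, c@B4, d@B5, e@B5}
  B8:  IN={a@B7, b@B4, c@B0, c@B4, d@B5, e@B5}  OUT={a@B8, b@B8, c@B0, c@B4, d@B5, e@B5}

Merge at B2: IN[B2] = OUT[B1] = {c@B0}
Applying B2's transfer function to that IN value gives OUT[B2] (row B2 above).

Answer: {c@B0}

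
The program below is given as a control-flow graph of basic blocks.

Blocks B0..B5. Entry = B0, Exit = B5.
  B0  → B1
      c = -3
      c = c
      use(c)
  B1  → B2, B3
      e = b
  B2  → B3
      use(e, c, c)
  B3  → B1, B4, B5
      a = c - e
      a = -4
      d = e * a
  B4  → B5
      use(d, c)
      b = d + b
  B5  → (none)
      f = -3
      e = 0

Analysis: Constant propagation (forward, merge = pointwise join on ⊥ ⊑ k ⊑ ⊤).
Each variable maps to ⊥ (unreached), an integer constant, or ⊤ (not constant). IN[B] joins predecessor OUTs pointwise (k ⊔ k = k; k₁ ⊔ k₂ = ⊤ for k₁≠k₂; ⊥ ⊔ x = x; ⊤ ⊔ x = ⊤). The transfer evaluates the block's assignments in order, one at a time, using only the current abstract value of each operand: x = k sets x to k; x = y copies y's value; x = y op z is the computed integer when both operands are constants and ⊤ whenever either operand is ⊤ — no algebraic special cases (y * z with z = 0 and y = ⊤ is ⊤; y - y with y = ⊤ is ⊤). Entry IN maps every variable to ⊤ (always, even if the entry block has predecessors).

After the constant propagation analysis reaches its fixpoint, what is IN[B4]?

Fixpoint table:
  B0:  IN=(all ⊤)  OUT={c:-3; rest ⊤}
  B1:  IN={c:-3; rest ⊤}  OUT={c:-3; rest ⊤}
  B2:  IN={c:-3; rest ⊤}  OUT={c:-3; rest ⊤}
  B3:  IN={c:-3; rest ⊤}  OUT={a:-4, c:-3; rest ⊤}
  B4:  IN={a:-4, c:-3; rest ⊤}  OUT={a:-4, c:-3; rest ⊤}
  B5:  IN={a:-4, c:-3; rest ⊤}  OUT={a:-4, c:-3, e:0, f:-3; rest ⊤}

Merge at B4: IN[B4] = OUT[B3] = {a: -4, b: ⊤, c: -3, d: ⊤, e: ⊤, f: ⊤}

Answer: {a: -4, b: ⊤, c: -3, d: ⊤, e: ⊤, f: ⊤}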